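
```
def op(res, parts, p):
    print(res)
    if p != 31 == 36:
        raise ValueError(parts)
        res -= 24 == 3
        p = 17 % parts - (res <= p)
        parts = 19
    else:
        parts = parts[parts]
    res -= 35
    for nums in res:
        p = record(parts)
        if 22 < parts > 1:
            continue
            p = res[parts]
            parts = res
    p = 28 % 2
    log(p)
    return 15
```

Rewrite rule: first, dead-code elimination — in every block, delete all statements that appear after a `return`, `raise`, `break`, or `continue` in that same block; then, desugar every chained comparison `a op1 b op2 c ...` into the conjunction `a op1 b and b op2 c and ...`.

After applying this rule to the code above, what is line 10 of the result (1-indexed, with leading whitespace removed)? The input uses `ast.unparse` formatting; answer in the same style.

Transformed code:
def op(res, parts, p):
    print(res)
    if p != 31 and 31 == 36:
        raise ValueError(parts)
    else:
        parts = parts[parts]
    res -= 35
    for nums in res:
        p = record(parts)
        if 22 < parts and parts > 1:
            continue
    p = 28 % 2
    log(p)
    return 15

if 22 < parts and parts > 1:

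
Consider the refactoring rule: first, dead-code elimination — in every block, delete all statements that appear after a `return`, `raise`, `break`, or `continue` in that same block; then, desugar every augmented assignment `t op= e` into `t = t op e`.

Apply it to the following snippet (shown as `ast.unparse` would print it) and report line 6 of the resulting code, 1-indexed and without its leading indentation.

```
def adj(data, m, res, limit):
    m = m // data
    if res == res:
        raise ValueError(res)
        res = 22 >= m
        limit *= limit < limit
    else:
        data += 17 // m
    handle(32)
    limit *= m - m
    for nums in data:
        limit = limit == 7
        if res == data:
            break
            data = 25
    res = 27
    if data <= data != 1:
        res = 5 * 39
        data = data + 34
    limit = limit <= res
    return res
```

Transformed code:
def adj(data, m, res, limit):
    m = m // data
    if res == res:
        raise ValueError(res)
    else:
        data = data + 17 // m
    handle(32)
    limit = limit * (m - m)
    for nums in data:
        limit = limit == 7
        if res == data:
            break
    res = 27
    if data <= data != 1:
        res = 5 * 39
        data = data + 34
    limit = limit <= res
    return res

data = data + 17 // m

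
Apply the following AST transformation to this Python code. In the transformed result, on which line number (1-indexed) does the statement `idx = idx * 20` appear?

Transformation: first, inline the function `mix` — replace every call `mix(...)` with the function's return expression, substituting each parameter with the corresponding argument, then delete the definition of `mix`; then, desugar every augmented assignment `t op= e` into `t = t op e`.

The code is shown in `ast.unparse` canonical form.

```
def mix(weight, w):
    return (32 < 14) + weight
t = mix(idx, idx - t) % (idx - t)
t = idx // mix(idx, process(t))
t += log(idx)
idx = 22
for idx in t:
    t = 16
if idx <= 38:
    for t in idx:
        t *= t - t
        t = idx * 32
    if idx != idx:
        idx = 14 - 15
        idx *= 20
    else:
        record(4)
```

Transformed code:
t = ((32 < 14) + idx) % (idx - t)
t = idx // ((32 < 14) + idx)
t = t + log(idx)
idx = 22
for idx in t:
    t = 16
if idx <= 38:
    for t in idx:
        t = t * (t - t)
        t = idx * 32
    if idx != idx:
        idx = 14 - 15
        idx = idx * 20
    else:
        record(4)

13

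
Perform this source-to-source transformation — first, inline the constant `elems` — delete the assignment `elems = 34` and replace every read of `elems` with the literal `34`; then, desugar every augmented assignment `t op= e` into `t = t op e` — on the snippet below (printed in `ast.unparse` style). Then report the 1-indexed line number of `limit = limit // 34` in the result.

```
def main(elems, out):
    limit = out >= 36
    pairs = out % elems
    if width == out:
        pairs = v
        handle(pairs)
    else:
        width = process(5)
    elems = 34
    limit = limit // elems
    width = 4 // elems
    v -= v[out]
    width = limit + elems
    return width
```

Transformed code:
def main(elems, out):
    limit = out >= 36
    pairs = out % 34
    if width == out:
        pairs = v
        handle(pairs)
    else:
        width = process(5)
    limit = limit // 34
    width = 4 // 34
    v = v - v[out]
    width = limit + 34
    return width

9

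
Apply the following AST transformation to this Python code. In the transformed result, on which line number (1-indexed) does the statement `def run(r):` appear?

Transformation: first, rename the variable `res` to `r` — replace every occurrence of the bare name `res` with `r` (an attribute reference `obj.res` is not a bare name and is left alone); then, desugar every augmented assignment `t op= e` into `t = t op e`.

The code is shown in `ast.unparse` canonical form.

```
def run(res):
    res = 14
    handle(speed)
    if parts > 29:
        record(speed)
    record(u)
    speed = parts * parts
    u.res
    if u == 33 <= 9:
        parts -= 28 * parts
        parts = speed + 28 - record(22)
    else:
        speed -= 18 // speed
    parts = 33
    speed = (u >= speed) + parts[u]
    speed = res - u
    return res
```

1

Transformed code:
def run(r):
    r = 14
    handle(speed)
    if parts > 29:
        record(speed)
    record(u)
    speed = parts * parts
    u.res
    if u == 33 <= 9:
        parts = parts - 28 * parts
        parts = speed + 28 - record(22)
    else:
        speed = speed - 18 // speed
    parts = 33
    speed = (u >= speed) + parts[u]
    speed = r - u
    return r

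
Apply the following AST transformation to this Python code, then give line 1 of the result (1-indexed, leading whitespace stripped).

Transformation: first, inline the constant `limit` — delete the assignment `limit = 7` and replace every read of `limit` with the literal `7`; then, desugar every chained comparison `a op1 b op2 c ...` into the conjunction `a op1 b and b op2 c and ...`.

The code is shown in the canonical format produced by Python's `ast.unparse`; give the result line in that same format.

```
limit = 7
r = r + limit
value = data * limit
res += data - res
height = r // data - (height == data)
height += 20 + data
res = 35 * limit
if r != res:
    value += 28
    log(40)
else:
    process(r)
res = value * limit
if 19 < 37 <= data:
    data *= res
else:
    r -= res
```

r = r + 7

Transformed code:
r = r + 7
value = data * 7
res += data - res
height = r // data - (height == data)
height += 20 + data
res = 35 * 7
if r != res:
    value += 28
    log(40)
else:
    process(r)
res = value * 7
if 19 < 37 and 37 <= data:
    data *= res
else:
    r -= res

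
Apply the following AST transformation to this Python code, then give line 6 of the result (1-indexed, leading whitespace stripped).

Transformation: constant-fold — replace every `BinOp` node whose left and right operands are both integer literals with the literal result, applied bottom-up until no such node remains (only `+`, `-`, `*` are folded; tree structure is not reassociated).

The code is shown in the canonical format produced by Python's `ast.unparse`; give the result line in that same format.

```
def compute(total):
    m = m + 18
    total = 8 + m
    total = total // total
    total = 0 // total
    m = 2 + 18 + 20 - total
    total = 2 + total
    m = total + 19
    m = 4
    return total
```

Transformed code:
def compute(total):
    m = m + 18
    total = 8 + m
    total = total // total
    total = 0 // total
    m = 40 - total
    total = 2 + total
    m = total + 19
    m = 4
    return total

m = 40 - total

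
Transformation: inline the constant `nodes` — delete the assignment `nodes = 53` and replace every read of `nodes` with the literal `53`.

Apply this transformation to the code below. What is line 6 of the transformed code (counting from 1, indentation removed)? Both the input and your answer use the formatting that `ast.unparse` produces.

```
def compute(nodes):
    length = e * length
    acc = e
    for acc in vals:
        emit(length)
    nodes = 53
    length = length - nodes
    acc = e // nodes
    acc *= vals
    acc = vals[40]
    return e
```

length = length - 53

Transformed code:
def compute(nodes):
    length = e * length
    acc = e
    for acc in vals:
        emit(length)
    length = length - 53
    acc = e // 53
    acc *= vals
    acc = vals[40]
    return e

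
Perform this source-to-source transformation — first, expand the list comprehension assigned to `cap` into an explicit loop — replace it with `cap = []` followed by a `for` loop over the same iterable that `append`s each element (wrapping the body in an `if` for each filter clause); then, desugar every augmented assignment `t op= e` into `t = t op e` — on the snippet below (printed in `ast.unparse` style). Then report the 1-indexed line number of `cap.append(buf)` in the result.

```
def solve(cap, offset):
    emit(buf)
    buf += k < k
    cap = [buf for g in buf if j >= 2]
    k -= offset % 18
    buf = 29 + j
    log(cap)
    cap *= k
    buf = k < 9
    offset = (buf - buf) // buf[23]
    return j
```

7

Transformed code:
def solve(cap, offset):
    emit(buf)
    buf = buf + (k < k)
    cap = []
    for g in buf:
        if j >= 2:
            cap.append(buf)
    k = k - offset % 18
    buf = 29 + j
    log(cap)
    cap = cap * k
    buf = k < 9
    offset = (buf - buf) // buf[23]
    return j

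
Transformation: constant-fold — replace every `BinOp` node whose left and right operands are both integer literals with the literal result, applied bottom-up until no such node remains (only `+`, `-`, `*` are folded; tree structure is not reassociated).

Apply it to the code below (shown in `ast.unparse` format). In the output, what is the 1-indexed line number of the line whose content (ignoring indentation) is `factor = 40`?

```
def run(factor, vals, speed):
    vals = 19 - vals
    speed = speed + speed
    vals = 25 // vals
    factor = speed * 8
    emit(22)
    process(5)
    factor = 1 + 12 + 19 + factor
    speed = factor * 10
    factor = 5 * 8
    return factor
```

Transformed code:
def run(factor, vals, speed):
    vals = 19 - vals
    speed = speed + speed
    vals = 25 // vals
    factor = speed * 8
    emit(22)
    process(5)
    factor = 32 + factor
    speed = factor * 10
    factor = 40
    return factor

10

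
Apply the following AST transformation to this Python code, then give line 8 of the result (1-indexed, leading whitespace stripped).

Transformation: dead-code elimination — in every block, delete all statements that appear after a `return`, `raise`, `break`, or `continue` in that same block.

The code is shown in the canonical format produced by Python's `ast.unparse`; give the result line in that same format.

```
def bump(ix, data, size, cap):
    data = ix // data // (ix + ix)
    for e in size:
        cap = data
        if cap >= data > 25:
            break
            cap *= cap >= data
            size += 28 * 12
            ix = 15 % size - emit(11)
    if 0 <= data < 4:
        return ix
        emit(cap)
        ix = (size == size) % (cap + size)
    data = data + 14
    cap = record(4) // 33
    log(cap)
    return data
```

Transformed code:
def bump(ix, data, size, cap):
    data = ix // data // (ix + ix)
    for e in size:
        cap = data
        if cap >= data > 25:
            break
    if 0 <= data < 4:
        return ix
    data = data + 14
    cap = record(4) // 33
    log(cap)
    return data

return ix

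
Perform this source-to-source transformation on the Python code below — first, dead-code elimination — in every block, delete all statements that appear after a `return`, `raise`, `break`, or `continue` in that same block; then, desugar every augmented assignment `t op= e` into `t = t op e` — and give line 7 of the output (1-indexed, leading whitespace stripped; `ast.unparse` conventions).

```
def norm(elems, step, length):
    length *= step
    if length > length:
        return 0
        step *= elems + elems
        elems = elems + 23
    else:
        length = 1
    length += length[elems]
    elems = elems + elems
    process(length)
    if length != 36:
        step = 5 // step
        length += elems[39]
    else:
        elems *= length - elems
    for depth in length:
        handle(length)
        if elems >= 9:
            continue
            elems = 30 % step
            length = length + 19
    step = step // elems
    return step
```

length = length + length[elems]

Transformed code:
def norm(elems, step, length):
    length = length * step
    if length > length:
        return 0
    else:
        length = 1
    length = length + length[elems]
    elems = elems + elems
    process(length)
    if length != 36:
        step = 5 // step
        length = length + elems[39]
    else:
        elems = elems * (length - elems)
    for depth in length:
        handle(length)
        if elems >= 9:
            continue
    step = step // elems
    return step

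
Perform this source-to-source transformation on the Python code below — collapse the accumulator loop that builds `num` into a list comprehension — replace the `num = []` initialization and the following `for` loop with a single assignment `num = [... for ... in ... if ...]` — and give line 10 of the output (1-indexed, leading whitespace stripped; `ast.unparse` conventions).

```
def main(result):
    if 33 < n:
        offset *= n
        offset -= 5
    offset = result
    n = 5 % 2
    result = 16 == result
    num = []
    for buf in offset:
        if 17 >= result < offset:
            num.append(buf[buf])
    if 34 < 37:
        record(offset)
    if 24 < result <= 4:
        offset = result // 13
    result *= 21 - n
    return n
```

Transformed code:
def main(result):
    if 33 < n:
        offset *= n
        offset -= 5
    offset = result
    n = 5 % 2
    result = 16 == result
    num = [buf[buf] for buf in offset if 17 >= result < offset]
    if 34 < 37:
        record(offset)
    if 24 < result <= 4:
        offset = result // 13
    result *= 21 - n
    return n

record(offset)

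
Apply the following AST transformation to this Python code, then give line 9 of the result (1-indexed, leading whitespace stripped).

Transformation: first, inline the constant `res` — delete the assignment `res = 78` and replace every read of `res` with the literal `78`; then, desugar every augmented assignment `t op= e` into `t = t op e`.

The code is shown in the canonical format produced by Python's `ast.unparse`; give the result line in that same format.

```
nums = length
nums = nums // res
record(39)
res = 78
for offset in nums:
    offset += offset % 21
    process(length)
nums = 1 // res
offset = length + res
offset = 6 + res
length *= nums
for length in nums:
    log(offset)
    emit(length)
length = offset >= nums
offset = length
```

offset = 6 + 78

Transformed code:
nums = length
nums = nums // 78
record(39)
for offset in nums:
    offset = offset + offset % 21
    process(length)
nums = 1 // 78
offset = length + 78
offset = 6 + 78
length = length * nums
for length in nums:
    log(offset)
    emit(length)
length = offset >= nums
offset = length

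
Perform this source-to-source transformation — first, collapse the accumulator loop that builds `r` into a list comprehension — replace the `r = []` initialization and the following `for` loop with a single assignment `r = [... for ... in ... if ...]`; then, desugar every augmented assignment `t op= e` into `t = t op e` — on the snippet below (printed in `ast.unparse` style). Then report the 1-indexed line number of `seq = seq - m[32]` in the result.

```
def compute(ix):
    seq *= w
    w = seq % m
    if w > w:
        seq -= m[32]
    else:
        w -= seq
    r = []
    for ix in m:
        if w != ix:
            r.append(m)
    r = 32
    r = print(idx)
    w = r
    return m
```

Transformed code:
def compute(ix):
    seq = seq * w
    w = seq % m
    if w > w:
        seq = seq - m[32]
    else:
        w = w - seq
    r = [m for ix in m if w != ix]
    r = 32
    r = print(idx)
    w = r
    return m

5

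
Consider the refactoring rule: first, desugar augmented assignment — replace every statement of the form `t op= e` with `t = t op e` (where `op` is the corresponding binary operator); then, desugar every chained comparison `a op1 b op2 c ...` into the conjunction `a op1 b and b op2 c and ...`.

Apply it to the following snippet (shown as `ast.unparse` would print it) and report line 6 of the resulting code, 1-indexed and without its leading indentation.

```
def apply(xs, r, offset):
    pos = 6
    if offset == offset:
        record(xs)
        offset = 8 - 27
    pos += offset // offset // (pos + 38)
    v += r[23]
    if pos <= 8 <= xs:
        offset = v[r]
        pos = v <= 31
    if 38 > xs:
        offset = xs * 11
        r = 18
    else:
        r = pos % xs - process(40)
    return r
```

pos = pos + offset // offset // (pos + 38)

Transformed code:
def apply(xs, r, offset):
    pos = 6
    if offset == offset:
        record(xs)
        offset = 8 - 27
    pos = pos + offset // offset // (pos + 38)
    v = v + r[23]
    if pos <= 8 and 8 <= xs:
        offset = v[r]
        pos = v <= 31
    if 38 > xs:
        offset = xs * 11
        r = 18
    else:
        r = pos % xs - process(40)
    return r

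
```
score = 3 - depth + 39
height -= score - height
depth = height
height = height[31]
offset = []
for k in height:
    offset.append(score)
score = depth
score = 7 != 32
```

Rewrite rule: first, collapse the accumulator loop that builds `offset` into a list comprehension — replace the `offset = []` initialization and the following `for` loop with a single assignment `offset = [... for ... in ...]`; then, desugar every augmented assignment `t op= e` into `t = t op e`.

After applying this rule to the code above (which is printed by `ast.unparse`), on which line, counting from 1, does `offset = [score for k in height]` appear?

Transformed code:
score = 3 - depth + 39
height = height - (score - height)
depth = height
height = height[31]
offset = [score for k in height]
score = depth
score = 7 != 32

5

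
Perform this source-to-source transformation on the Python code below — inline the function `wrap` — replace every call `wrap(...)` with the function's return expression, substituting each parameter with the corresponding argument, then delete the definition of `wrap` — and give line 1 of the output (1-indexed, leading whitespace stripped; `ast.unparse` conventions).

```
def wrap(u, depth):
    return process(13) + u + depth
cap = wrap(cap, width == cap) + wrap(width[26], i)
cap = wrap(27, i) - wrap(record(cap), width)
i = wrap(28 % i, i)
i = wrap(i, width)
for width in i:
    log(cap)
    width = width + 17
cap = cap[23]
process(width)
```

cap = process(13) + cap + (width == cap) + (process(13) + width[26] + i)

Transformed code:
cap = process(13) + cap + (width == cap) + (process(13) + width[26] + i)
cap = process(13) + 27 + i - (process(13) + record(cap) + width)
i = process(13) + 28 % i + i
i = process(13) + i + width
for width in i:
    log(cap)
    width = width + 17
cap = cap[23]
process(width)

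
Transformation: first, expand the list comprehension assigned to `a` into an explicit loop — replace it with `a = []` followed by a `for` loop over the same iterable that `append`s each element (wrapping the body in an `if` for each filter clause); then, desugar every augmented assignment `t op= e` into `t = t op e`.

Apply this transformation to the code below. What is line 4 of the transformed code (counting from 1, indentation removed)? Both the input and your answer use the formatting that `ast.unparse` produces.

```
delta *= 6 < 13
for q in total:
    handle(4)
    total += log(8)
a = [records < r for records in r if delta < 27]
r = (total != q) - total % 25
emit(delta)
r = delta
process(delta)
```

total = total + log(8)

Transformed code:
delta = delta * (6 < 13)
for q in total:
    handle(4)
    total = total + log(8)
a = []
for records in r:
    if delta < 27:
        a.append(records < r)
r = (total != q) - total % 25
emit(delta)
r = delta
process(delta)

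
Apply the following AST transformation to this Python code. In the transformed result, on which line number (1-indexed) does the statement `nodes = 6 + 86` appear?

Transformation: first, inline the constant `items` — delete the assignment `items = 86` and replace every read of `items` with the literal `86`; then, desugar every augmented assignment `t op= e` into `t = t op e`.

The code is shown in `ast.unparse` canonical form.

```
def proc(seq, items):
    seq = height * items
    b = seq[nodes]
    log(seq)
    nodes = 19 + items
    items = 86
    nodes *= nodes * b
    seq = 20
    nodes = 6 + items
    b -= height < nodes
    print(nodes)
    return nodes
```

Transformed code:
def proc(seq, items):
    seq = height * 86
    b = seq[nodes]
    log(seq)
    nodes = 19 + 86
    nodes = nodes * (nodes * b)
    seq = 20
    nodes = 6 + 86
    b = b - (height < nodes)
    print(nodes)
    return nodes

8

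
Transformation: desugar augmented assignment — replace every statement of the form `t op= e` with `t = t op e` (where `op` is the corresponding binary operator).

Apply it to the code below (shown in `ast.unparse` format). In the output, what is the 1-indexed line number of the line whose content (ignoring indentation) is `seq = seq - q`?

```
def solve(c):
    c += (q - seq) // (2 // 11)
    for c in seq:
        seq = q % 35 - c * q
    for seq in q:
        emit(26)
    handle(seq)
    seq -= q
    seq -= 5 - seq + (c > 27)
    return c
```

8

Transformed code:
def solve(c):
    c = c + (q - seq) // (2 // 11)
    for c in seq:
        seq = q % 35 - c * q
    for seq in q:
        emit(26)
    handle(seq)
    seq = seq - q
    seq = seq - (5 - seq + (c > 27))
    return c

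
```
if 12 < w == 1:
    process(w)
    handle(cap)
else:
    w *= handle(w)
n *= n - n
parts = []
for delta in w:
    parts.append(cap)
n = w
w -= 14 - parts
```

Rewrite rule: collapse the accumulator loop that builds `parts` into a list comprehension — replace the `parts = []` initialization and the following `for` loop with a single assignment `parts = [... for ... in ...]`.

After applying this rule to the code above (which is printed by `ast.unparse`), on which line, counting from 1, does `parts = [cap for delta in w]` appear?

Transformed code:
if 12 < w == 1:
    process(w)
    handle(cap)
else:
    w *= handle(w)
n *= n - n
parts = [cap for delta in w]
n = w
w -= 14 - parts

7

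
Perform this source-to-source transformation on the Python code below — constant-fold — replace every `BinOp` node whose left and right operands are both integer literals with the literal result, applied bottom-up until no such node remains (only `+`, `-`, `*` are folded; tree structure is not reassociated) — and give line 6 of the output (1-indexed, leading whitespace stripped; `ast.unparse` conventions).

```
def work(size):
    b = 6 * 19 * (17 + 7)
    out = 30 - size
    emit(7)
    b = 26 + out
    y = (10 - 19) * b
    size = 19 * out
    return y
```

y = -9 * b

Transformed code:
def work(size):
    b = 2736
    out = 30 - size
    emit(7)
    b = 26 + out
    y = -9 * b
    size = 19 * out
    return y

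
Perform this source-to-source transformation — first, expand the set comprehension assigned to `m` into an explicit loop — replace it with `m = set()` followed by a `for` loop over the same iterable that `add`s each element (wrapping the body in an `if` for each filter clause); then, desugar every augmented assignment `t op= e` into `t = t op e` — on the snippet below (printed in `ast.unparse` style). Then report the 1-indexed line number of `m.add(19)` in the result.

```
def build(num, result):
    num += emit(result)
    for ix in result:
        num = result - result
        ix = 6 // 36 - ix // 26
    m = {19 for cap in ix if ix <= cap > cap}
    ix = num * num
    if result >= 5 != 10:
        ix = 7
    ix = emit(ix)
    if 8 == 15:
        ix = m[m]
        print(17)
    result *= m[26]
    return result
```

9

Transformed code:
def build(num, result):
    num = num + emit(result)
    for ix in result:
        num = result - result
        ix = 6 // 36 - ix // 26
    m = set()
    for cap in ix:
        if ix <= cap > cap:
            m.add(19)
    ix = num * num
    if result >= 5 != 10:
        ix = 7
    ix = emit(ix)
    if 8 == 15:
        ix = m[m]
        print(17)
    result = result * m[26]
    return result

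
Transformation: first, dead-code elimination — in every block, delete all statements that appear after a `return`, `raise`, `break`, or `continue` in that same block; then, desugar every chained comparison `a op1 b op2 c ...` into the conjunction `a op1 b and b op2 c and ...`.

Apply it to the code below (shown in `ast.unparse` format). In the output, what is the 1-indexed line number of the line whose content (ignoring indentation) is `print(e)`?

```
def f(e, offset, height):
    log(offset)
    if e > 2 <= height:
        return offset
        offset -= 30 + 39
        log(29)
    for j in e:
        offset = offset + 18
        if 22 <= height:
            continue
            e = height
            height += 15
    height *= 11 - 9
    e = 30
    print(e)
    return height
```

Transformed code:
def f(e, offset, height):
    log(offset)
    if e > 2 and 2 <= height:
        return offset
    for j in e:
        offset = offset + 18
        if 22 <= height:
            continue
    height *= 11 - 9
    e = 30
    print(e)
    return height

11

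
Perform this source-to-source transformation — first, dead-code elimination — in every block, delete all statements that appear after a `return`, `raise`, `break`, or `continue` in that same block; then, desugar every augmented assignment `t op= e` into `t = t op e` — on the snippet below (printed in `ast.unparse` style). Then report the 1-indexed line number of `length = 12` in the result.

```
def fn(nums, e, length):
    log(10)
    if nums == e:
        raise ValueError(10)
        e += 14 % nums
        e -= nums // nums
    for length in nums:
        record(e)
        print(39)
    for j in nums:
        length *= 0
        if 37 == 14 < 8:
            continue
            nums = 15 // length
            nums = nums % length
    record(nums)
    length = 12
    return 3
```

Transformed code:
def fn(nums, e, length):
    log(10)
    if nums == e:
        raise ValueError(10)
    for length in nums:
        record(e)
        print(39)
    for j in nums:
        length = length * 0
        if 37 == 14 < 8:
            continue
    record(nums)
    length = 12
    return 3

13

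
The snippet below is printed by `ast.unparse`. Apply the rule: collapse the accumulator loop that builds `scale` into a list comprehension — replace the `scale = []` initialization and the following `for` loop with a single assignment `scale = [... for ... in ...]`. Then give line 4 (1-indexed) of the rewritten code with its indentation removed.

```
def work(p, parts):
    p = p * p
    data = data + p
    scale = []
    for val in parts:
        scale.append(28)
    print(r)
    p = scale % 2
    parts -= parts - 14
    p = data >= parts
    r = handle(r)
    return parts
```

Transformed code:
def work(p, parts):
    p = p * p
    data = data + p
    scale = [28 for val in parts]
    print(r)
    p = scale % 2
    parts -= parts - 14
    p = data >= parts
    r = handle(r)
    return parts

scale = [28 for val in parts]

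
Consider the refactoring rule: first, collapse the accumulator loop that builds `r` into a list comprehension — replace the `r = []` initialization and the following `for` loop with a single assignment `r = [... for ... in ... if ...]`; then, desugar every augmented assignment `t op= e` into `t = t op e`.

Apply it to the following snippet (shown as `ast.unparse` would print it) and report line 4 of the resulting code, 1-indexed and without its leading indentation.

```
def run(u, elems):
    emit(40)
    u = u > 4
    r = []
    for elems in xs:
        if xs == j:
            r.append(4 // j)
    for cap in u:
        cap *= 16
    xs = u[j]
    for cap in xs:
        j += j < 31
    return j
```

r = [4 // j for elems in xs if xs == j]

Transformed code:
def run(u, elems):
    emit(40)
    u = u > 4
    r = [4 // j for elems in xs if xs == j]
    for cap in u:
        cap = cap * 16
    xs = u[j]
    for cap in xs:
        j = j + (j < 31)
    return j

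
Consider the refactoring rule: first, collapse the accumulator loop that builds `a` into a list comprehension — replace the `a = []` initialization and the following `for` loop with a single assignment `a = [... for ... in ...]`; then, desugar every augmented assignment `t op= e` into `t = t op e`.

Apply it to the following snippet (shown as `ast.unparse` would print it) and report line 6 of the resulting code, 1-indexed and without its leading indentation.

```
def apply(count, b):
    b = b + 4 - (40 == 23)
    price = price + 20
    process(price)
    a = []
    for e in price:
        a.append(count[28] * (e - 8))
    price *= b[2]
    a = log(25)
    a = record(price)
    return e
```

Transformed code:
def apply(count, b):
    b = b + 4 - (40 == 23)
    price = price + 20
    process(price)
    a = [count[28] * (e - 8) for e in price]
    price = price * b[2]
    a = log(25)
    a = record(price)
    return e

price = price * b[2]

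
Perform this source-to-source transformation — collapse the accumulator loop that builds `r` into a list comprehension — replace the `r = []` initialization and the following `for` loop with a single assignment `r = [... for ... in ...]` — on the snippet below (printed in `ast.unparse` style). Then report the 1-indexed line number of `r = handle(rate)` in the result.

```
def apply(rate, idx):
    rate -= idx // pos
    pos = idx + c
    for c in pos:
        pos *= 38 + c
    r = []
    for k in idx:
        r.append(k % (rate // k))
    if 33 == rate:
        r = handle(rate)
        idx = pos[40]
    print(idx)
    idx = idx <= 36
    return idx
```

Transformed code:
def apply(rate, idx):
    rate -= idx // pos
    pos = idx + c
    for c in pos:
        pos *= 38 + c
    r = [k % (rate // k) for k in idx]
    if 33 == rate:
        r = handle(rate)
        idx = pos[40]
    print(idx)
    idx = idx <= 36
    return idx

8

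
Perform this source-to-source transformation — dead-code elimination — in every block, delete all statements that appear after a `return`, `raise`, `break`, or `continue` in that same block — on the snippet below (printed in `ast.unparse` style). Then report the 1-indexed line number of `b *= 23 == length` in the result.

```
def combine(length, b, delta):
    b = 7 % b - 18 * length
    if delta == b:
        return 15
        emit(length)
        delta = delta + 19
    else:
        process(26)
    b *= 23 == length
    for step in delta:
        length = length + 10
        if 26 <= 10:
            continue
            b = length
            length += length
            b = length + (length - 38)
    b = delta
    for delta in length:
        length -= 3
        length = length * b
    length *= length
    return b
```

Transformed code:
def combine(length, b, delta):
    b = 7 % b - 18 * length
    if delta == b:
        return 15
    else:
        process(26)
    b *= 23 == length
    for step in delta:
        length = length + 10
        if 26 <= 10:
            continue
    b = delta
    for delta in length:
        length -= 3
        length = length * b
    length *= length
    return b

7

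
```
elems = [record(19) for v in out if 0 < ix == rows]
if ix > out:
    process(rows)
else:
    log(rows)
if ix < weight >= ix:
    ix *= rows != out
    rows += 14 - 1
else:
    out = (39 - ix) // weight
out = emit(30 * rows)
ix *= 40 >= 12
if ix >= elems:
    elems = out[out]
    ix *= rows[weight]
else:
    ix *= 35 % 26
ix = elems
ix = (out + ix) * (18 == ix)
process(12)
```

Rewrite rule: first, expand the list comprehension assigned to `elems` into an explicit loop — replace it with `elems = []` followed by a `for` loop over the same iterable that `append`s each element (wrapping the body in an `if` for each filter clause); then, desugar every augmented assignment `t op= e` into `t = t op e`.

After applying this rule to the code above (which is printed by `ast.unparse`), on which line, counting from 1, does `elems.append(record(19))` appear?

Transformed code:
elems = []
for v in out:
    if 0 < ix == rows:
        elems.append(record(19))
if ix > out:
    process(rows)
else:
    log(rows)
if ix < weight >= ix:
    ix = ix * (rows != out)
    rows = rows + (14 - 1)
else:
    out = (39 - ix) // weight
out = emit(30 * rows)
ix = ix * (40 >= 12)
if ix >= elems:
    elems = out[out]
    ix = ix * rows[weight]
else:
    ix = ix * (35 % 26)
ix = elems
ix = (out + ix) * (18 == ix)
process(12)

4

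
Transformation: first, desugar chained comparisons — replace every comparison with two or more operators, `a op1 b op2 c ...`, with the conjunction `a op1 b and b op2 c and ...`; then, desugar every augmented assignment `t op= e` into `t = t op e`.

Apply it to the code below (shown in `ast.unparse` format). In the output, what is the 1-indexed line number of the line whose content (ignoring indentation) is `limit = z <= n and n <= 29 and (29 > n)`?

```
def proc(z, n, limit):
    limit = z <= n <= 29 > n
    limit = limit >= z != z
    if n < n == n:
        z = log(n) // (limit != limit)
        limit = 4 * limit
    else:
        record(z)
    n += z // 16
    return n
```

2

Transformed code:
def proc(z, n, limit):
    limit = z <= n and n <= 29 and (29 > n)
    limit = limit >= z and z != z
    if n < n and n == n:
        z = log(n) // (limit != limit)
        limit = 4 * limit
    else:
        record(z)
    n = n + z // 16
    return n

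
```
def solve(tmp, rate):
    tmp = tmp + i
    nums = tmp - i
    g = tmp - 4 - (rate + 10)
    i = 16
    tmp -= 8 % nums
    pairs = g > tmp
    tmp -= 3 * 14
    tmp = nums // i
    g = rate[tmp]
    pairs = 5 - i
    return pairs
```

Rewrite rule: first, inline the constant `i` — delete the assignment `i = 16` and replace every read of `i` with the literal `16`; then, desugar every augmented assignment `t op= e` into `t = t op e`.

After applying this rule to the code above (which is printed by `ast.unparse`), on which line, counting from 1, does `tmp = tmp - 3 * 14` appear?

7

Transformed code:
def solve(tmp, rate):
    tmp = tmp + 16
    nums = tmp - 16
    g = tmp - 4 - (rate + 10)
    tmp = tmp - 8 % nums
    pairs = g > tmp
    tmp = tmp - 3 * 14
    tmp = nums // 16
    g = rate[tmp]
    pairs = 5 - 16
    return pairs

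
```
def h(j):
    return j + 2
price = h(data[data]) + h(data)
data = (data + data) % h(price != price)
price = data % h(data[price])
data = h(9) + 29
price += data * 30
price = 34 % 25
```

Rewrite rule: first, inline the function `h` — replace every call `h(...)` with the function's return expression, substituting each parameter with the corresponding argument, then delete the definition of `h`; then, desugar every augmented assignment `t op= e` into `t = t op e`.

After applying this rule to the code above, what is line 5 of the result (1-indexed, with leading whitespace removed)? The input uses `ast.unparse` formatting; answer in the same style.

Transformed code:
price = data[data] + 2 + (data + 2)
data = (data + data) % ((price != price) + 2)
price = data % (data[price] + 2)
data = 9 + 2 + 29
price = price + data * 30
price = 34 % 25

price = price + data * 30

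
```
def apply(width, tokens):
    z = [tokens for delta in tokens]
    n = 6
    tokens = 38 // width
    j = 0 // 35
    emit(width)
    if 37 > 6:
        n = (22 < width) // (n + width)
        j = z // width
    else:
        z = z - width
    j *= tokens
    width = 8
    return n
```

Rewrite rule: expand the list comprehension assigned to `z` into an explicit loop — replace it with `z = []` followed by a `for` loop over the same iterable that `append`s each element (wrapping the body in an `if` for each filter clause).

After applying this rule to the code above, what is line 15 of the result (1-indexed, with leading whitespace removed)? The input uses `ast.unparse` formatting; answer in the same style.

Transformed code:
def apply(width, tokens):
    z = []
    for delta in tokens:
        z.append(tokens)
    n = 6
    tokens = 38 // width
    j = 0 // 35
    emit(width)
    if 37 > 6:
        n = (22 < width) // (n + width)
        j = z // width
    else:
        z = z - width
    j *= tokens
    width = 8
    return n

width = 8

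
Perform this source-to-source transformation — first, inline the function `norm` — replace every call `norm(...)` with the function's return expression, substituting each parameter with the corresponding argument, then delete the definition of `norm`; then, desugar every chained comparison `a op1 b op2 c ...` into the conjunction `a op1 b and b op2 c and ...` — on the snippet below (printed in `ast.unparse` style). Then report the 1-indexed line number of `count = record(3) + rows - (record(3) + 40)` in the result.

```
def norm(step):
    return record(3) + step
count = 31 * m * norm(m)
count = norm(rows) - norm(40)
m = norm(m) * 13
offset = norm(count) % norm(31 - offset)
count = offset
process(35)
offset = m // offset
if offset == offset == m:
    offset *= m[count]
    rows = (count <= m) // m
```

2

Transformed code:
count = 31 * m * (record(3) + m)
count = record(3) + rows - (record(3) + 40)
m = (record(3) + m) * 13
offset = (record(3) + count) % (record(3) + (31 - offset))
count = offset
process(35)
offset = m // offset
if offset == offset and offset == m:
    offset *= m[count]
    rows = (count <= m) // m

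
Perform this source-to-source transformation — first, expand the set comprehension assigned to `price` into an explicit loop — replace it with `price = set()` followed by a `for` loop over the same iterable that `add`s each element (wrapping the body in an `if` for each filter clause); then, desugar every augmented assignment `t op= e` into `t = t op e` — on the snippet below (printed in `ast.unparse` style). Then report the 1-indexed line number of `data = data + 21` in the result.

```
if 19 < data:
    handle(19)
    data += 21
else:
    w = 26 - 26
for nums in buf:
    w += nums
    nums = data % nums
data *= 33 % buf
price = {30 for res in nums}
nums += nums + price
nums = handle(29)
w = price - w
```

Transformed code:
if 19 < data:
    handle(19)
    data = data + 21
else:
    w = 26 - 26
for nums in buf:
    w = w + nums
    nums = data % nums
data = data * (33 % buf)
price = set()
for res in nums:
    price.add(30)
nums = nums + (nums + price)
nums = handle(29)
w = price - w

3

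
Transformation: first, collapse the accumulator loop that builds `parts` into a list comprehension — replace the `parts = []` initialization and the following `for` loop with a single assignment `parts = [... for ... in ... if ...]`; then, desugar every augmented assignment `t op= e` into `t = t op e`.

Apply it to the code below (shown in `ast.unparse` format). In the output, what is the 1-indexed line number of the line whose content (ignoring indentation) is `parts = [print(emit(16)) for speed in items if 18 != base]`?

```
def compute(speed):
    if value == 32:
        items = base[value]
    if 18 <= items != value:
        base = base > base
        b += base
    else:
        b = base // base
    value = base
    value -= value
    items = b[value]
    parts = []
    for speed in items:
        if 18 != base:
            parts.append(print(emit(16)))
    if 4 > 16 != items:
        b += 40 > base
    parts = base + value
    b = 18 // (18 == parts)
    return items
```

12

Transformed code:
def compute(speed):
    if value == 32:
        items = base[value]
    if 18 <= items != value:
        base = base > base
        b = b + base
    else:
        b = base // base
    value = base
    value = value - value
    items = b[value]
    parts = [print(emit(16)) for speed in items if 18 != base]
    if 4 > 16 != items:
        b = b + (40 > base)
    parts = base + value
    b = 18 // (18 == parts)
    return items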